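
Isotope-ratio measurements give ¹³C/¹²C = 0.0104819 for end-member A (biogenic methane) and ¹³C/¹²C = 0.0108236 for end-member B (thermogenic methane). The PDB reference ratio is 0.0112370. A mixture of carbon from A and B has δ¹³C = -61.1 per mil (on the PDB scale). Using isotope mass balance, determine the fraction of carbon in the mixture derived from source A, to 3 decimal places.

δ_A = (0.0104819/0.0112370 − 1)×1000 = (0.932802 − 1)×1000 = -67.198 per mil
δ_B = (0.0108236/0.0112370 − 1)×1000 = (0.963211 − 1)×1000 = -36.789 per mil
f_A = (δ_mix − δ_B)/(δ_A − δ_B) = (-61.1 − (-36.789))/(-67.198 − (-36.789))
f_A = -24.311 / -30.408 = 0.7995

0.799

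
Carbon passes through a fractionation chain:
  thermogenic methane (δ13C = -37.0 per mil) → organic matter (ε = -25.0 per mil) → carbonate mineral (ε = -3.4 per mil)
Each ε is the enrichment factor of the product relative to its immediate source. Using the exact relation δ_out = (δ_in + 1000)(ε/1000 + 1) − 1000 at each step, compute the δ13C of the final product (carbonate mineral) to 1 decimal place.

step 1: δ = (-37.00 + 1000)·(-25.0/1000 + 1) − 1000 = -61.08 per mil
step 2: δ = (-61.08 + 1000)·(-3.4/1000 + 1) − 1000 = -64.27 per mil

-64.3 per mil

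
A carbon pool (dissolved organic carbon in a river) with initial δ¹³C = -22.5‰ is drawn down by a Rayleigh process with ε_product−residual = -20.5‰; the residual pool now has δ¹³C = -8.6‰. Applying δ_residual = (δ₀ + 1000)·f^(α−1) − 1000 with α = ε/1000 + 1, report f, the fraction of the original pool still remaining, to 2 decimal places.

α − 1 = ε/1000 = -0.0205
(δ_res + 1000)/(δ₀ + 1000) = (-8.6 + 1000)/(-22.5 + 1000) = 991.4/977.5 = 1.014220
f = 1.014220^(1/-0.0205) = exp(ln(1.014220)/-0.0205) = exp(0.01412/-0.0205)
f = exp(-0.6888) = 0.5022

0.50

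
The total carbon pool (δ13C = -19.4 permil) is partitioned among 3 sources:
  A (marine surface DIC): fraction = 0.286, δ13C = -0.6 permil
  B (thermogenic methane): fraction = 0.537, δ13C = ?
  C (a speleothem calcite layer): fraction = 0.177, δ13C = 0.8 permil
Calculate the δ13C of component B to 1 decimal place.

-36.1 permil

Isotope mass balance: δ_bulk = Σ fᵢ·δᵢ.
-19.4 = 0.286×(-0.6) + 0.537×δ_B + 0.177×(0.8)
0.537·δ_B = -19.4 − (-0.030) = -19.370
δ_B = -19.370 / 0.537 = -36.07 permil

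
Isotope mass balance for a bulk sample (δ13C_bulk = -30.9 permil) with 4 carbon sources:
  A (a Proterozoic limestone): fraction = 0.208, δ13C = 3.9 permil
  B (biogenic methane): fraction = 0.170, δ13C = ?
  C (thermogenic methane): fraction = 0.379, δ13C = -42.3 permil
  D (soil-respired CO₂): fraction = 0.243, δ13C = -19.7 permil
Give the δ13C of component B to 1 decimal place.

Isotope mass balance: δ_bulk = Σ fᵢ·δᵢ.
-30.9 = 0.208×(3.9) + 0.170×δ_B + 0.379×(-42.3) + 0.243×(-19.7)
0.170·δ_B = -30.9 − (-20.008) = -10.892
δ_B = -10.892 / 0.170 = -64.07 permil

-64.1 permil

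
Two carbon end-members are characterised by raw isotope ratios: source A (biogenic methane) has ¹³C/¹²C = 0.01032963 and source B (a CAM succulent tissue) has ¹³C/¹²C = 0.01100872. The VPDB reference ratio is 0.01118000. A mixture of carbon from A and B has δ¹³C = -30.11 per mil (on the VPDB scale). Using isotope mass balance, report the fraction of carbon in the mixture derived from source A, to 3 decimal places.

δ_A = (0.01032963/0.01118000 − 1)×1000 = (0.923938 − 1)×1000 = -76.062 per mil
δ_B = (0.01100872/0.01118000 − 1)×1000 = (0.984680 − 1)×1000 = -15.320 per mil
f_A = (δ_mix − δ_B)/(δ_A − δ_B) = (-30.11 − (-15.320))/(-76.062 − (-15.320))
f_A = -14.790 / -60.742 = 0.2435

0.243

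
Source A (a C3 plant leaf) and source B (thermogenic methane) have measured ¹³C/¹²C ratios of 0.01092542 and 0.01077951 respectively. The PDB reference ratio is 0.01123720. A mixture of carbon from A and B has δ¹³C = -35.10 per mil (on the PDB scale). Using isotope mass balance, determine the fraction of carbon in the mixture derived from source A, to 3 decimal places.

δ_A = (0.01092542/0.01123720 − 1)×1000 = (0.972255 − 1)×1000 = -27.745 per mil
δ_B = (0.01077951/0.01123720 − 1)×1000 = (0.959270 − 1)×1000 = -40.730 per mil
f_A = (δ_mix − δ_B)/(δ_A − δ_B) = (-35.10 − (-40.730))/(-27.745 − (-40.730))
f_A = 5.630 / 12.985 = 0.4336

0.434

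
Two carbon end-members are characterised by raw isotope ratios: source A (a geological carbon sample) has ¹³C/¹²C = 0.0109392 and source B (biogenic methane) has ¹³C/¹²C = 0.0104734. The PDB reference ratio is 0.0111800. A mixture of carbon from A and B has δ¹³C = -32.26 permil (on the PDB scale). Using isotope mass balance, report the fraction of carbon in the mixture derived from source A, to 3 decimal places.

0.743

δ_A = (0.0109392/0.0111800 − 1)×1000 = (0.978462 − 1)×1000 = -21.538 permil
δ_B = (0.0104734/0.0111800 − 1)×1000 = (0.936798 − 1)×1000 = -63.202 permil
f_A = (δ_mix − δ_B)/(δ_A − δ_B) = (-32.26 − (-63.202))/(-21.538 − (-63.202))
f_A = 30.942 / 41.664 = 0.7427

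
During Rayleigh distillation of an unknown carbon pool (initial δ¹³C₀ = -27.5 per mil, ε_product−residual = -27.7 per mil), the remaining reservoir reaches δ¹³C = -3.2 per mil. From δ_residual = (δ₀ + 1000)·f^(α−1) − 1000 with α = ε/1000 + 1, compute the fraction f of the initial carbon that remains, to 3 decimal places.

α − 1 = ε/1000 = -0.0277
(δ_res + 1000)/(δ₀ + 1000) = (-3.2 + 1000)/(-27.5 + 1000) = 996.8/972.5 = 1.024987
f = 1.024987^(1/-0.0277) = exp(ln(1.024987)/-0.0277) = exp(0.02468/-0.0277)
f = exp(-0.8910) = 0.4103

0.410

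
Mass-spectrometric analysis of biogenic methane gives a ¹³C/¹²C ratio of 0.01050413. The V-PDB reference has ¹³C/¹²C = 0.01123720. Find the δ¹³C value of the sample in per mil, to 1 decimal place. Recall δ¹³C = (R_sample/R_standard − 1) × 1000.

δ¹³C = (R_sample / R_standard − 1) × 1000
R_sample / R_standard = 0.01050413 / 0.01123720 = 0.934764
δ¹³C = (0.934764 − 1) × 1000 = -65.24 per mil

-65.2 per mil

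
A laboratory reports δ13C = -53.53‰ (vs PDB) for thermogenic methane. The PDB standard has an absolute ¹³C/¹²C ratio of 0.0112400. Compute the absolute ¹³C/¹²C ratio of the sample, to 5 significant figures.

0.010638

R_sample = R_standard × (δ13C/1000 + 1)
R_sample = 0.0112400 × (-53.53/1000 + 1) = 0.0112400 × 0.946470
R_sample = 0.0106383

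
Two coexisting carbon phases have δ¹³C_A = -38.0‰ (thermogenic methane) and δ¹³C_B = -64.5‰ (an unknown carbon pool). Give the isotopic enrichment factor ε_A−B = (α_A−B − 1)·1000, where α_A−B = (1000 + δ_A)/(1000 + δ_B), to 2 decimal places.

α_A−B = (1000 + -38.0) / (1000 + -64.5) = 962.0 / 935.5 = 1.028327
ε_A−B = (1.028327 − 1) × 1000 = 28.327‰
(The approximation ε ≈ δ_A − δ_B would give 26.5‰.)

28.33‰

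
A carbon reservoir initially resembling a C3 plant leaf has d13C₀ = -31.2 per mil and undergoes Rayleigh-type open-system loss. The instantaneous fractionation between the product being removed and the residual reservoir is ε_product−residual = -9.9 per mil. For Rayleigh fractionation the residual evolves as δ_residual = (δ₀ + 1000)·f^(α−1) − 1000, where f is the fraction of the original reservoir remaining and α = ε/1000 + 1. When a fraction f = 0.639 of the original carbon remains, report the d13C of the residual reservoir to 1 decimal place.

Rayleigh residual: δ_res = (δ₀ + 1000)·f^(α−1) − 1000
α = ε/1000 + 1 = 0.99010, so α − 1 = -0.00990
f^(α−1) = 0.639^(-0.00990) = 1.004444
δ_res = (-31.2 + 1000) × 1.004444 − 1000 = 973.105 − 1000 = -26.90 per mil

-26.9 per mil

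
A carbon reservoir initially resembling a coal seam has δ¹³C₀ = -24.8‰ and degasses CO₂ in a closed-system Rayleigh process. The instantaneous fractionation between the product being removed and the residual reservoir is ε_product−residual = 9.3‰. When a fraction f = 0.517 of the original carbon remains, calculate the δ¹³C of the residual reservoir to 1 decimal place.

-30.8‰

Rayleigh residual: δ_res = (δ₀ + 1000)·f^(α−1) − 1000
α = ε/1000 + 1 = 1.00930, so α − 1 = 0.00930
f^(α−1) = 0.517^(0.00930) = 0.993883
δ_res = (-24.8 + 1000) × 0.993883 − 1000 = 969.235 − 1000 = -30.76‰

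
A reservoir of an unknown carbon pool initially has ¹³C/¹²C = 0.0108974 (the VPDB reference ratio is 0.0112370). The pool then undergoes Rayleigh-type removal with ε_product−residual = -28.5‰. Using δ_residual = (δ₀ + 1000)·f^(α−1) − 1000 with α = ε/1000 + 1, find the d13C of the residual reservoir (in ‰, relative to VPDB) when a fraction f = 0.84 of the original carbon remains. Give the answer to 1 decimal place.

δ₀ = (0.0108974/0.0112370 − 1)×1000 = (0.969778 − 1)×1000 = -30.222‰
α − 1 = ε/1000 = -0.0285
f^(α−1) = 0.84^(-0.0285) = 1.004981
δ_res = (-30.222 + 1000) × 1.004981 − 1000 = 974.609 − 1000 = -25.39‰

-25.4‰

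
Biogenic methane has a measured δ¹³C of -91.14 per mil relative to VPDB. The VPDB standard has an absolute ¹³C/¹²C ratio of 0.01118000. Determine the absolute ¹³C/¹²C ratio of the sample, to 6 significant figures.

R_sample = R_standard × (δ¹³C/1000 + 1)
R_sample = 0.01118000 × (-91.14/1000 + 1) = 0.01118000 × 0.908860
R_sample = 0.0101611

0.0101611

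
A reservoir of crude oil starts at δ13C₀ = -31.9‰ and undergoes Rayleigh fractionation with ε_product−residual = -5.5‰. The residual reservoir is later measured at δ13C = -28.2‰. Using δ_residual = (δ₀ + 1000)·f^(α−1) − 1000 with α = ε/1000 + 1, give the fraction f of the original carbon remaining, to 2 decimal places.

α − 1 = ε/1000 = -0.0055
(δ_res + 1000)/(δ₀ + 1000) = (-28.2 + 1000)/(-31.9 + 1000) = 971.8/968.1 = 1.003822
f = 1.003822^(1/-0.0055) = exp(ln(1.003822)/-0.0055) = exp(0.00381/-0.0055)
f = exp(-0.6936) = 0.4998

0.50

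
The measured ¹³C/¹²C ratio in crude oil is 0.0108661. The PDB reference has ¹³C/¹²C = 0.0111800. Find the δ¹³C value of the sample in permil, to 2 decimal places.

δ¹³C = (R_sample / R_standard − 1) × 1000
R_sample / R_standard = 0.0108661 / 0.0111800 = 0.971923
δ¹³C = (0.971923 − 1) × 1000 = -28.077 permil

-28.08 permil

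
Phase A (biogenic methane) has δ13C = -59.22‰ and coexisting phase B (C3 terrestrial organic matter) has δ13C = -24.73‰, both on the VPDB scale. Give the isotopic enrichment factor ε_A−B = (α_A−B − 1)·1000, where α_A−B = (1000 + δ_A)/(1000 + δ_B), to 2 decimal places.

-35.36‰

α_A−B = (1000 + -59.22) / (1000 + -24.73) = 940.78 / 975.27 = 0.964635
ε_A−B = (0.964635 − 1) × 1000 = -35.365‰
(The approximation ε ≈ δ_A − δ_B would give -34.49‰.)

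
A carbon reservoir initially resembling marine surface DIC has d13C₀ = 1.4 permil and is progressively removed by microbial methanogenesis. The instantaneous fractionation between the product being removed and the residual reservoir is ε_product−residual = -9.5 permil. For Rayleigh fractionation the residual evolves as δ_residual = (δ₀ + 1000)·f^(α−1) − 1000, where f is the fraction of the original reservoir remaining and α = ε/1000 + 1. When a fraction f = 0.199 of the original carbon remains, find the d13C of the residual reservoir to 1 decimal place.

16.9 permil

Rayleigh residual: δ_res = (δ₀ + 1000)·f^(α−1) − 1000
α = ε/1000 + 1 = 0.99050, so α − 1 = -0.00950
f^(α−1) = 0.199^(-0.00950) = 1.015455
δ_res = (1.4 + 1000) × 1.015455 − 1000 = 1016.877 − 1000 = 16.88 permil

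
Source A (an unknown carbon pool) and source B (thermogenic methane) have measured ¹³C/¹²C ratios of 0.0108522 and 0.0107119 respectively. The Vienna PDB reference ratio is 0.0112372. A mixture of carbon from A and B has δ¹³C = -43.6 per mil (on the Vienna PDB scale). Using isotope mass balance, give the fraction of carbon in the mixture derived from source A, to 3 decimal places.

δ_A = (0.0108522/0.0112372 − 1)×1000 = (0.965739 − 1)×1000 = -34.261 per mil
δ_B = (0.0107119/0.0112372 − 1)×1000 = (0.953253 − 1)×1000 = -46.747 per mil
f_A = (δ_mix − δ_B)/(δ_A − δ_B) = (-43.6 − (-46.747))/(-34.261 − (-46.747))
f_A = 3.147 / 12.485 = 0.2520

0.252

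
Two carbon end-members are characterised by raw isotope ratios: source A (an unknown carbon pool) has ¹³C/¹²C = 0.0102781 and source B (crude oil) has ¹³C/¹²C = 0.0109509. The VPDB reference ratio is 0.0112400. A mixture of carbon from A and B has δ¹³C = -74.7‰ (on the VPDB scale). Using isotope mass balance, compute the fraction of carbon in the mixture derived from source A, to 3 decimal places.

δ_A = (0.0102781/0.0112400 − 1)×1000 = (0.914422 − 1)×1000 = -85.578‰
δ_B = (0.0109509/0.0112400 − 1)×1000 = (0.974279 − 1)×1000 = -25.721‰
f_A = (δ_mix − δ_B)/(δ_A − δ_B) = (-74.7 − (-25.721))/(-85.578 − (-25.721))
f_A = -48.979 / -59.858 = 0.8183

0.818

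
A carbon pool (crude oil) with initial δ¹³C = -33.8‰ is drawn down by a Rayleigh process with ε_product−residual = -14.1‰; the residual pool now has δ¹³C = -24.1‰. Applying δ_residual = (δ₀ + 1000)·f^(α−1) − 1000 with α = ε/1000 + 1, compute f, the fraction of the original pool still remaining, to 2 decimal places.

0.49

α − 1 = ε/1000 = -0.0141
(δ_res + 1000)/(δ₀ + 1000) = (-24.1 + 1000)/(-33.8 + 1000) = 975.9/966.2 = 1.010039
f = 1.010039^(1/-0.0141) = exp(ln(1.010039)/-0.0141) = exp(0.00999/-0.0141)
f = exp(-0.7085) = 0.4924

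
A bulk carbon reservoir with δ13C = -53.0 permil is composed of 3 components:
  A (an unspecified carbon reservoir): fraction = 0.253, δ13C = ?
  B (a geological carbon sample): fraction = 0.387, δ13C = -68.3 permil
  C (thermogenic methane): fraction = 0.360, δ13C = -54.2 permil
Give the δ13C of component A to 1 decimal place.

Isotope mass balance: δ_bulk = Σ fᵢ·δᵢ.
-53.0 = 0.253×δ_A + 0.387×(-68.3) + 0.360×(-54.2)
0.253·δ_A = -53.0 − (-45.944) = -7.056
δ_A = -7.056 / 0.253 = -27.89 permil

-27.9 permil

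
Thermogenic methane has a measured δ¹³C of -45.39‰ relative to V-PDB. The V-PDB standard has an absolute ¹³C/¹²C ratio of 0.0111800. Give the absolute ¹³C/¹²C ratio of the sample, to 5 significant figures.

R_sample = R_standard × (δ¹³C/1000 + 1)
R_sample = 0.0111800 × (-45.39/1000 + 1) = 0.0111800 × 0.954610
R_sample = 0.0106725

0.010673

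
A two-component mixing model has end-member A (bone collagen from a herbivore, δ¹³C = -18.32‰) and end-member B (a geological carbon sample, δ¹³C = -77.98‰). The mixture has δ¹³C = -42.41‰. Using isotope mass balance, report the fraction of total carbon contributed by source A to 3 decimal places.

0.596

δ_mix = f_A·δ_A + (1 − f_A)·δ_B  ⇒  f_A = (δ_mix − δ_B)/(δ_A − δ_B)
f_A = (-42.41 − (-77.98)) / (-18.32 − (-77.98))
f_A = 35.57 / 59.66 = 0.5962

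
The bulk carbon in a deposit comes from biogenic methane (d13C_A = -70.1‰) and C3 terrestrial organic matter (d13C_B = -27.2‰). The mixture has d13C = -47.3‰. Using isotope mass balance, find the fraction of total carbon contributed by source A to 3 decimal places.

0.469

δ_mix = f_A·δ_A + (1 − f_A)·δ_B  ⇒  f_A = (δ_mix − δ_B)/(δ_A − δ_B)
f_A = (-47.3 − (-27.2)) / (-70.1 − (-27.2))
f_A = -20.1 / -42.9 = 0.4685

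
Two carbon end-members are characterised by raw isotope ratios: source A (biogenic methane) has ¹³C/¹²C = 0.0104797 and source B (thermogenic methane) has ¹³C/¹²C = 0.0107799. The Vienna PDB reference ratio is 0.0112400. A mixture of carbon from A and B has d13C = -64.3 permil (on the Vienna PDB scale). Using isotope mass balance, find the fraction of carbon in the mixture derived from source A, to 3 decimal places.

δ_A = (0.0104797/0.0112400 − 1)×1000 = (0.932358 − 1)×1000 = -67.642 permil
δ_B = (0.0107799/0.0112400 − 1)×1000 = (0.959066 − 1)×1000 = -40.934 permil
f_A = (δ_mix − δ_B)/(δ_A − δ_B) = (-64.3 − (-40.934))/(-67.642 − (-40.934))
f_A = -23.366 / -26.708 = 0.8749

0.875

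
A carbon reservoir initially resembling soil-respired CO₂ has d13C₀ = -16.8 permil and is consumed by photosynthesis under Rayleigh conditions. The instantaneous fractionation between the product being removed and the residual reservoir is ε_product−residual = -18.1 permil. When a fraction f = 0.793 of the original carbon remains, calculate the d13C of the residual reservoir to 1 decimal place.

-12.7 permil

Rayleigh residual: δ_res = (δ₀ + 1000)·f^(α−1) − 1000
α = ε/1000 + 1 = 0.98190, so α − 1 = -0.01810
f^(α−1) = 0.793^(-0.01810) = 1.004207
δ_res = (-16.8 + 1000) × 1.004207 − 1000 = 987.336 − 1000 = -12.66 permil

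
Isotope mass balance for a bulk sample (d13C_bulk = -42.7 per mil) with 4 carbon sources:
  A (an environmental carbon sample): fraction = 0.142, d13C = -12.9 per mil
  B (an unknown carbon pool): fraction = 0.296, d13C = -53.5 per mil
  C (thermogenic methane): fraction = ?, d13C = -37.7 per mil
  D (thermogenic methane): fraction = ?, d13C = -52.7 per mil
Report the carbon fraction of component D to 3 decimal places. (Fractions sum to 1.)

0.256

Let f_D and f_C be the unknown fractions; fractions sum to 1 so f_D + f_C = 0.562.
Mass balance: Σ fᵢ·δᵢ = δ_bulk ⇒ f_D·(-52.7) + f_C·(-37.7) = -42.7 − (-17.668) = -25.032
Substitute f_C = 0.562 − f_D:
f_D·(-52.7 − -37.7) = -25.032 − 0.562×(-37.7) = -3.845
f_D = -3.845 / -15.0 = 0.2563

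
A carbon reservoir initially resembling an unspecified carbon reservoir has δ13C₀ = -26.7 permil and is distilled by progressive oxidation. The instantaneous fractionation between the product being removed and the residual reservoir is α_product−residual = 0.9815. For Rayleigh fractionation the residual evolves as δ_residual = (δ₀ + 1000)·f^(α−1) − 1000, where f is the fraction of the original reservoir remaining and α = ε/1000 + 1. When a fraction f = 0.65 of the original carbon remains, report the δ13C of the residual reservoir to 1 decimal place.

Rayleigh residual: δ_res = (δ₀ + 1000)·f^(α−1) − 1000
α − 1 = -0.01850
f^(α−1) = 0.65^(-0.01850) = 1.008001
δ_res = (-26.7 + 1000) × 1.008001 − 1000 = 981.088 − 1000 = -18.91 permil

-18.9 permil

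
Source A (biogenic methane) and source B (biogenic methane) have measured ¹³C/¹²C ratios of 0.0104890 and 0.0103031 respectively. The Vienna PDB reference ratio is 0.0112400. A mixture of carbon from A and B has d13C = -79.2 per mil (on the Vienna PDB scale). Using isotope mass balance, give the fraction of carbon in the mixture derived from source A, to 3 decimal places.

δ_A = (0.0104890/0.0112400 − 1)×1000 = (0.933185 − 1)×1000 = -66.815 per mil
δ_B = (0.0103031/0.0112400 − 1)×1000 = (0.916646 − 1)×1000 = -83.354 per mil
f_A = (δ_mix − δ_B)/(δ_A − δ_B) = (-79.2 − (-83.354))/(-66.815 − (-83.354))
f_A = 4.154 / 16.539 = 0.2512

0.251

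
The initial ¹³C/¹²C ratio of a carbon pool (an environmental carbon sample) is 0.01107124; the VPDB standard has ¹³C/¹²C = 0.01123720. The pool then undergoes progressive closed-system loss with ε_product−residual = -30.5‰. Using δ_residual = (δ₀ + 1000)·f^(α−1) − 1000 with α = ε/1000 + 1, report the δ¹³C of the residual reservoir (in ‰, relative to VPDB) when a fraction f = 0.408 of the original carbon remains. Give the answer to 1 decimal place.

δ₀ = (0.01107124/0.01123720 − 1)×1000 = (0.985231 − 1)×1000 = -14.769‰
α − 1 = ε/1000 = -0.0305
f^(α−1) = 0.408^(-0.0305) = 1.027720
δ_res = (-14.769 + 1000) × 1.027720 − 1000 = 1012.542 − 1000 = 12.54‰

12.5‰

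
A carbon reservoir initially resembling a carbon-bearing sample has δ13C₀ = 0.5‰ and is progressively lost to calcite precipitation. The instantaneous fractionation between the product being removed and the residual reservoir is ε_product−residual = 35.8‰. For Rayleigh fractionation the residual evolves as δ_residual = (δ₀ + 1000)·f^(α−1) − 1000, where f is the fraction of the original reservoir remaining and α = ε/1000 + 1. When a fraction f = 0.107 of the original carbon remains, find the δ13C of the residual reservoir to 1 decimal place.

Rayleigh residual: δ_res = (δ₀ + 1000)·f^(α−1) − 1000
α = ε/1000 + 1 = 1.03580, so α − 1 = 0.03580
f^(α−1) = 0.107^(0.03580) = 0.923107
δ_res = (0.5 + 1000) × 0.923107 − 1000 = 923.568 − 1000 = -76.43‰

-76.4‰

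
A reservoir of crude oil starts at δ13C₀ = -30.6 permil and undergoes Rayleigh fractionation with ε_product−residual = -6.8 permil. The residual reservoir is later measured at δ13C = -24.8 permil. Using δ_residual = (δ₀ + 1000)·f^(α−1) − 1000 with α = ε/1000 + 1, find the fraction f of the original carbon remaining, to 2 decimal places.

α − 1 = ε/1000 = -0.0068
(δ_res + 1000)/(δ₀ + 1000) = (-24.8 + 1000)/(-30.6 + 1000) = 975.2/969.4 = 1.005983
f = 1.005983^(1/-0.0068) = exp(ln(1.005983)/-0.0068) = exp(0.00597/-0.0068)
f = exp(-0.8772) = 0.4159

0.42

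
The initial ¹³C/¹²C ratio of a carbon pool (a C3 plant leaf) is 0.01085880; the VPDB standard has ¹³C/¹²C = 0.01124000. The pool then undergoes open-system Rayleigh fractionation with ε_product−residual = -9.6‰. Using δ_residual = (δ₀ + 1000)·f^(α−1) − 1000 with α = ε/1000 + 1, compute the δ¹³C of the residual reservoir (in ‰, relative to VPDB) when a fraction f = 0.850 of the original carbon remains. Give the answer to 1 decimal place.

δ₀ = (0.01085880/0.01124000 − 1)×1000 = (0.966085 − 1)×1000 = -33.915‰
α − 1 = ε/1000 = -0.0096
f^(α−1) = 0.850^(-0.0096) = 1.001561
δ_res = (-33.915 + 1000) × 1.001561 − 1000 = 967.594 − 1000 = -32.41‰

-32.4‰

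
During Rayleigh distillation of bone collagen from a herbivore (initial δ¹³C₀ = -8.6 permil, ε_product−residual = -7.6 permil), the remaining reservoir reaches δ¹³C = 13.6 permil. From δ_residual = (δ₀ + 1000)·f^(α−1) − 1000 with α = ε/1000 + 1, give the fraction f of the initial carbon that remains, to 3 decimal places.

0.054

α − 1 = ε/1000 = -0.0076
(δ_res + 1000)/(δ₀ + 1000) = (13.6 + 1000)/(-8.6 + 1000) = 1013.6/991.4 = 1.022393
f = 1.022393^(1/-0.0076) = exp(ln(1.022393)/-0.0076) = exp(0.02215/-0.0076)
f = exp(-2.9139) = 0.0543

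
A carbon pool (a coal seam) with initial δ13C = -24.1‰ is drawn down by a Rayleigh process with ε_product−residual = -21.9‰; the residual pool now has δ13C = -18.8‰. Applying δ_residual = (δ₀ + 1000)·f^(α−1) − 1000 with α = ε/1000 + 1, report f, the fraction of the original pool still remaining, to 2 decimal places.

α − 1 = ε/1000 = -0.0219
(δ_res + 1000)/(δ₀ + 1000) = (-18.8 + 1000)/(-24.1 + 1000) = 981.2/975.9 = 1.005431
f = 1.005431^(1/-0.0219) = exp(ln(1.005431)/-0.0219) = exp(0.00542/-0.0219)
f = exp(-0.2473) = 0.7809

0.78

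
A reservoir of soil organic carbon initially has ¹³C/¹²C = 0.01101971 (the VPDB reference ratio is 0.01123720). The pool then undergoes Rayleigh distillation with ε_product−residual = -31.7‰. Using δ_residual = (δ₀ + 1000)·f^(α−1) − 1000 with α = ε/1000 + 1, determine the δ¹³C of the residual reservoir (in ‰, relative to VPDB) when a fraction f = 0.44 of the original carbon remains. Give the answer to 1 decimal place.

6.5‰

δ₀ = (0.01101971/0.01123720 − 1)×1000 = (0.980646 − 1)×1000 = -19.354‰
α − 1 = ε/1000 = -0.0317
f^(α−1) = 0.44^(-0.0317) = 1.026367
δ_res = (-19.354 + 1000) × 1.026367 − 1000 = 1006.502 − 1000 = 6.50‰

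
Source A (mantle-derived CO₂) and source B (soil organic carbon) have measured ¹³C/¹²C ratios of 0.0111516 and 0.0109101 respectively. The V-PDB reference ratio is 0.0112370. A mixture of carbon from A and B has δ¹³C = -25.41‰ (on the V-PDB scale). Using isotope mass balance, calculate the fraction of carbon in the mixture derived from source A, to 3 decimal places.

δ_A = (0.0111516/0.0112370 − 1)×1000 = (0.992400 − 1)×1000 = -7.600‰
δ_B = (0.0109101/0.0112370 − 1)×1000 = (0.970909 − 1)×1000 = -29.091‰
f_A = (δ_mix − δ_B)/(δ_A − δ_B) = (-25.41 − (-29.091))/(-7.600 − (-29.091))
f_A = 3.681 / 21.492 = 0.1713

0.171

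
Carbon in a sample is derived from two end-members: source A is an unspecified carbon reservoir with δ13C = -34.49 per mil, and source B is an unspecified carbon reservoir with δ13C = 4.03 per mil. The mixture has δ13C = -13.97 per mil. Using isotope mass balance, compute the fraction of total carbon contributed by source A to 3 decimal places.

δ_mix = f_A·δ_A + (1 − f_A)·δ_B  ⇒  f_A = (δ_mix − δ_B)/(δ_A − δ_B)
f_A = (-13.97 − (4.03)) / (-34.49 − (4.03))
f_A = -18.00 / -38.52 = 0.4673

0.467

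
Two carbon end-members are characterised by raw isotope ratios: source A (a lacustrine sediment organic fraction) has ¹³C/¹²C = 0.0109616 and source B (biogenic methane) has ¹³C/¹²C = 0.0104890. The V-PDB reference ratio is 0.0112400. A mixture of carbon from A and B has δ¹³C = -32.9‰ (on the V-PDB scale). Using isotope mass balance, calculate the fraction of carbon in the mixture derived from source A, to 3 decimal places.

δ_A = (0.0109616/0.0112400 − 1)×1000 = (0.975231 − 1)×1000 = -24.769‰
δ_B = (0.0104890/0.0112400 − 1)×1000 = (0.933185 − 1)×1000 = -66.815‰
f_A = (δ_mix − δ_B)/(δ_A − δ_B) = (-32.9 − (-66.815))/(-24.769 − (-66.815))
f_A = 33.915 / 42.046 = 0.8066

0.807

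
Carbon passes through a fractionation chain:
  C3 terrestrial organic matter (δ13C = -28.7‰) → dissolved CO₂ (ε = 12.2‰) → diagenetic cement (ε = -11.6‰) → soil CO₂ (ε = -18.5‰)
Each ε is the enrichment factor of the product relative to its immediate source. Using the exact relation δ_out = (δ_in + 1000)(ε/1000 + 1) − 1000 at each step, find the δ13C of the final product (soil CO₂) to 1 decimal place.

step 1: δ = (-28.70 + 1000)·(12.2/1000 + 1) − 1000 = -16.85‰
step 2: δ = (-16.85 + 1000)·(-11.6/1000 + 1) − 1000 = -28.25‰
step 3: δ = (-28.25 + 1000)·(-18.5/1000 + 1) − 1000 = -46.23‰

-46.2‰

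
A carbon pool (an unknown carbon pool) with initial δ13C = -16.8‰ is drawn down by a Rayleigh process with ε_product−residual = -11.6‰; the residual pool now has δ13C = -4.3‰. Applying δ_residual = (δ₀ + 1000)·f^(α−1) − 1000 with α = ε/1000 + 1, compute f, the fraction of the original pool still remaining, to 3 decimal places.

α − 1 = ε/1000 = -0.0116
(δ_res + 1000)/(δ₀ + 1000) = (-4.3 + 1000)/(-16.8 + 1000) = 995.7/983.2 = 1.012714
f = 1.012714^(1/-0.0116) = exp(ln(1.012714)/-0.0116) = exp(0.01263/-0.0116)
f = exp(-1.0891) = 0.3365

0.337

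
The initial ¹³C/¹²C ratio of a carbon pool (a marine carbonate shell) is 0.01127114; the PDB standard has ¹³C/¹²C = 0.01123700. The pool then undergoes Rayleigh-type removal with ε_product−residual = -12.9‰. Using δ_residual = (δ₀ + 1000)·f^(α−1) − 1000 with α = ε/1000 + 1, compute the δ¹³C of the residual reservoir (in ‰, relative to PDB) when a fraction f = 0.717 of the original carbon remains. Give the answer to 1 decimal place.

δ₀ = (0.01127114/0.01123700 − 1)×1000 = (1.003038 − 1)×1000 = 3.038‰
α − 1 = ε/1000 = -0.0129
f^(α−1) = 0.717^(-0.0129) = 1.004301
δ_res = (3.038 + 1000) × 1.004301 − 1000 = 1007.352 − 1000 = 7.35‰

7.4‰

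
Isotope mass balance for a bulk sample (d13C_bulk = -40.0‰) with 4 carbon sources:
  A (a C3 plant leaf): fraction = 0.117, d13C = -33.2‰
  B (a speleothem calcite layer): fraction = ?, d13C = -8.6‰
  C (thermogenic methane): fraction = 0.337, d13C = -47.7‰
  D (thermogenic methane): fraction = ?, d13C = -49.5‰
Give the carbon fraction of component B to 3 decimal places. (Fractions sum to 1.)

Let f_B and f_D be the unknown fractions; fractions sum to 1 so f_B + f_D = 0.546.
Mass balance: Σ fᵢ·δᵢ = δ_bulk ⇒ f_B·(-8.6) + f_D·(-49.5) = -40.0 − (-19.959) = -20.041
Substitute f_D = 0.546 − f_B:
f_B·(-8.6 − -49.5) = -20.041 − 0.546×(-49.5) = 6.986
f_B = 6.986 / 40.9 = 0.1708

0.171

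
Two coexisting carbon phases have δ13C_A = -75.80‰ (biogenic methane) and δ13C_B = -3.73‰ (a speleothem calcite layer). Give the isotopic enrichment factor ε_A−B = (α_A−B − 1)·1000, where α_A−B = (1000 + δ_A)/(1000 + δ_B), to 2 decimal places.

-72.34‰

α_A−B = (1000 + -75.80) / (1000 + -3.73) = 924.20 / 996.27 = 0.927660
ε_A−B = (0.927660 − 1) × 1000 = -72.340‰
(The approximation ε ≈ δ_A − δ_B would give -72.07‰.)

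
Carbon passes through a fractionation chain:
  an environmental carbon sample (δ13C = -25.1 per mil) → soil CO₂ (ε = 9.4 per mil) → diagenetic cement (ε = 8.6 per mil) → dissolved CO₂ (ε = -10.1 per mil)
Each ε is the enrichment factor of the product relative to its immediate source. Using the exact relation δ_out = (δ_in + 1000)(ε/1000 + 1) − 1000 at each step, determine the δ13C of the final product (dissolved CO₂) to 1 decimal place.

step 1: δ = (-25.10 + 1000)·(9.4/1000 + 1) − 1000 = -15.94 per mil
step 2: δ = (-15.94 + 1000)·(8.6/1000 + 1) − 1000 = -7.47 per mil
step 3: δ = (-7.47 + 1000)·(-10.1/1000 + 1) − 1000 = -17.50 per mil

-17.5 per mil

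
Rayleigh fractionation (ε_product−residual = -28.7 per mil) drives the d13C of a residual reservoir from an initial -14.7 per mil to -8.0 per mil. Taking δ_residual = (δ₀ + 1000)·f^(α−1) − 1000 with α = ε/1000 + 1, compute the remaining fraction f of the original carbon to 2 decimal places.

α − 1 = ε/1000 = -0.0287
(δ_res + 1000)/(δ₀ + 1000) = (-8.0 + 1000)/(-14.7 + 1000) = 992.0/985.3 = 1.006800
f = 1.006800^(1/-0.0287) = exp(ln(1.006800)/-0.0287) = exp(0.00678/-0.0287)
f = exp(-0.2361) = 0.7897

0.79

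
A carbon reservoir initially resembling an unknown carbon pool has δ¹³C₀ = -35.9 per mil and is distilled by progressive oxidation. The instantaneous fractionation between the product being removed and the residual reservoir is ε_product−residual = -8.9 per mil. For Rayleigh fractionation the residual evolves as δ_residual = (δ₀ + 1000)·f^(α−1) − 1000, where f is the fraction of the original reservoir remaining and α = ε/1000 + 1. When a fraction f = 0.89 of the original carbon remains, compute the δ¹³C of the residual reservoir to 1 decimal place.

Rayleigh residual: δ_res = (δ₀ + 1000)·f^(α−1) − 1000
α = ε/1000 + 1 = 0.99110, so α − 1 = -0.00890
f^(α−1) = 0.89^(-0.00890) = 1.001038
δ_res = (-35.9 + 1000) × 1.001038 − 1000 = 965.100 − 1000 = -34.90 per mil

-34.9 per mil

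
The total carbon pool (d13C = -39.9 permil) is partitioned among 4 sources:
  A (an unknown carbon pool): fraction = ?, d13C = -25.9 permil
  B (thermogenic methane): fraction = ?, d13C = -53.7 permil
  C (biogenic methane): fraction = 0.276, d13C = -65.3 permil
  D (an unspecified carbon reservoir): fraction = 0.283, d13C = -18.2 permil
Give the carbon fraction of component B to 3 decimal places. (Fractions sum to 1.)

Let f_B and f_A be the unknown fractions; fractions sum to 1 so f_B + f_A = 0.441.
Mass balance: Σ fᵢ·δᵢ = δ_bulk ⇒ f_B·(-53.7) + f_A·(-25.9) = -39.9 − (-23.173) = -16.727
Substitute f_A = 0.441 − f_B:
f_B·(-53.7 − -25.9) = -16.727 − 0.441×(-25.9) = -5.305
f_B = -5.305 / -27.8 = 0.1908

0.191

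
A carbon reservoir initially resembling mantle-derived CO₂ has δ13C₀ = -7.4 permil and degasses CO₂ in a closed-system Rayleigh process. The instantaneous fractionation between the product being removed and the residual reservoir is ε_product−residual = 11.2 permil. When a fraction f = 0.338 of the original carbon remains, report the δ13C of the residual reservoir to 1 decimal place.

-19.4 permil

Rayleigh residual: δ_res = (δ₀ + 1000)·f^(α−1) − 1000
α = ε/1000 + 1 = 1.01120, so α − 1 = 0.01120
f^(α−1) = 0.338^(0.01120) = 0.987925
δ_res = (-7.4 + 1000) × 0.987925 − 1000 = 980.614 − 1000 = -19.39 permil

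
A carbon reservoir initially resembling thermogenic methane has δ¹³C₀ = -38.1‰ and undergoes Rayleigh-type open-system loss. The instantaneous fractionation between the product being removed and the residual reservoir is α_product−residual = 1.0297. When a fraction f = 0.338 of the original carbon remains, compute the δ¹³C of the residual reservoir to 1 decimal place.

Rayleigh residual: δ_res = (δ₀ + 1000)·f^(α−1) − 1000
α − 1 = 0.02970
f^(α−1) = 0.338^(0.02970) = 0.968298
δ_res = (-38.1 + 1000) × 0.968298 − 1000 = 931.405 − 1000 = -68.59‰

-68.6‰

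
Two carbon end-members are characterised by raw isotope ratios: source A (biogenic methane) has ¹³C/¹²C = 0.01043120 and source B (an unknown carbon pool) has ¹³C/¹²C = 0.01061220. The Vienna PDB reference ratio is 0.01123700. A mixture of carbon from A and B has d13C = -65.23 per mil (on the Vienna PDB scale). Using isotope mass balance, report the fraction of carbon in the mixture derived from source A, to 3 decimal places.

δ_A = (0.01043120/0.01123700 − 1)×1000 = (0.928290 − 1)×1000 = -71.710 per mil
δ_B = (0.01061220/0.01123700 − 1)×1000 = (0.944398 − 1)×1000 = -55.602 per mil
f_A = (δ_mix − δ_B)/(δ_A − δ_B) = (-65.23 − (-55.602))/(-71.710 − (-55.602))
f_A = -9.628 / -16.108 = 0.5977

0.598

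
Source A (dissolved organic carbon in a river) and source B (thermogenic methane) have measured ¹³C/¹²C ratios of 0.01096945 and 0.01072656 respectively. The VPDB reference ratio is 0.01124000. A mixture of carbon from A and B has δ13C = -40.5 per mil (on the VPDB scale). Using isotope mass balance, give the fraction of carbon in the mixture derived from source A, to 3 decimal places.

0.240

δ_A = (0.01096945/0.01124000 − 1)×1000 = (0.975930 − 1)×1000 = -24.070 per mil
δ_B = (0.01072656/0.01124000 − 1)×1000 = (0.954320 − 1)×1000 = -45.680 per mil
f_A = (δ_mix − δ_B)/(δ_A − δ_B) = (-40.5 − (-45.680))/(-24.070 − (-45.680))
f_A = 5.180 / 21.609 = 0.2397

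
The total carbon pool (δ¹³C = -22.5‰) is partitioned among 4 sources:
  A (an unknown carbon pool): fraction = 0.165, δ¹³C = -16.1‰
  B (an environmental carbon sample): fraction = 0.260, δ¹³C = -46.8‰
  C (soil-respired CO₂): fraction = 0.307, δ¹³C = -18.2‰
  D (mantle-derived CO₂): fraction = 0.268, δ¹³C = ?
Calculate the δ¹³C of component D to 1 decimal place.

Isotope mass balance: δ_bulk = Σ fᵢ·δᵢ.
-22.5 = 0.165×(-16.1) + 0.260×(-46.8) + 0.307×(-18.2) + 0.268×δ_D
0.268·δ_D = -22.5 − (-20.412) = -2.088
δ_D = -2.088 / 0.268 = -7.79‰

-7.8‰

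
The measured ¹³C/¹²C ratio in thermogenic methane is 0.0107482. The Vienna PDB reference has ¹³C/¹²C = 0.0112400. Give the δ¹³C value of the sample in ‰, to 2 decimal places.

δ¹³C = (R_sample / R_standard − 1) × 1000
R_sample / R_standard = 0.0107482 / 0.0112400 = 0.956246
δ¹³C = (0.956246 − 1) × 1000 = -43.754‰

-43.75‰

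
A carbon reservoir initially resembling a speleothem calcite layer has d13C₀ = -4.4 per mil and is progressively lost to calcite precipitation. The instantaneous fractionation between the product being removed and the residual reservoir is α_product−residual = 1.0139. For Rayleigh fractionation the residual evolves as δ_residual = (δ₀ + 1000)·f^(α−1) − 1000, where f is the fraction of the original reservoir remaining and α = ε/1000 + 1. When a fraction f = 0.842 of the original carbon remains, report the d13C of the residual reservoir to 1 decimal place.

Rayleigh residual: δ_res = (δ₀ + 1000)·f^(α−1) − 1000
α − 1 = 0.01390
f^(α−1) = 0.842^(0.01390) = 0.997612
δ_res = (-4.4 + 1000) × 0.997612 − 1000 = 993.223 − 1000 = -6.78 per mil

-6.8 per mil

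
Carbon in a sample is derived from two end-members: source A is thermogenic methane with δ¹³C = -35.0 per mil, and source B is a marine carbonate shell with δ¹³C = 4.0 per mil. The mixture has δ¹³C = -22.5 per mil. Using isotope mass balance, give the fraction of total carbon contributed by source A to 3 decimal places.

0.679

δ_mix = f_A·δ_A + (1 − f_A)·δ_B  ⇒  f_A = (δ_mix − δ_B)/(δ_A − δ_B)
f_A = (-22.5 − (4.0)) / (-35.0 − (4.0))
f_A = -26.5 / -39.0 = 0.6795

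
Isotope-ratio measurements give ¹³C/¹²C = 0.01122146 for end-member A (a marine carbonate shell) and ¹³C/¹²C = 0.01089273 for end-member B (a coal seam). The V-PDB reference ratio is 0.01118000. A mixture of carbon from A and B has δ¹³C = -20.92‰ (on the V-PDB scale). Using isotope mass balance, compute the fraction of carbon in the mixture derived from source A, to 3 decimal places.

0.162

δ_A = (0.01122146/0.01118000 − 1)×1000 = (1.003708 − 1)×1000 = 3.708‰
δ_B = (0.01089273/0.01118000 − 1)×1000 = (0.974305 − 1)×1000 = -25.695‰
f_A = (δ_mix − δ_B)/(δ_A − δ_B) = (-20.92 − (-25.695))/(3.708 − (-25.695))
f_A = 4.775 / 29.403 = 0.1624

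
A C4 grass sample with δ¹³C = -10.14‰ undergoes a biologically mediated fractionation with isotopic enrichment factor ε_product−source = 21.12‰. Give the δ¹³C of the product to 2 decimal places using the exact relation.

Exactly, δ_product = (δ_source + 1000)·(ε/1000 + 1) − 1000.
δ_product = (-10.14 + 1000) × (21.12/1000 + 1) − 1000
δ_product = 10.766‰

10.77‰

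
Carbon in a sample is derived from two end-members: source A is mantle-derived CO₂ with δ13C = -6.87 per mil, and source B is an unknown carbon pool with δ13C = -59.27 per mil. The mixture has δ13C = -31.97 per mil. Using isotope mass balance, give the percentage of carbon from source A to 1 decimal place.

52.1%

δ_mix = f_A·δ_A + (1 − f_A)·δ_B  ⇒  f_A = (δ_mix − δ_B)/(δ_A − δ_B)
f_A = (-31.97 − (-59.27)) / (-6.87 − (-59.27))
f_A = 27.30 / 52.40 = 0.5210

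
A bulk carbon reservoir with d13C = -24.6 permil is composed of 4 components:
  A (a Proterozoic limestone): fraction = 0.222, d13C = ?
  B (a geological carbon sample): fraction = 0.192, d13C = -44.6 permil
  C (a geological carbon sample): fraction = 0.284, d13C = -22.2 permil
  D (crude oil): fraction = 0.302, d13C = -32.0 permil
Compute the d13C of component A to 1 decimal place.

Isotope mass balance: δ_bulk = Σ fᵢ·δᵢ.
-24.6 = 0.222×δ_A + 0.192×(-44.6) + 0.284×(-22.2) + 0.302×(-32.0)
0.222·δ_A = -24.6 − (-24.532) = -0.068
δ_A = -0.068 / 0.222 = -0.31 permil

-0.3 permil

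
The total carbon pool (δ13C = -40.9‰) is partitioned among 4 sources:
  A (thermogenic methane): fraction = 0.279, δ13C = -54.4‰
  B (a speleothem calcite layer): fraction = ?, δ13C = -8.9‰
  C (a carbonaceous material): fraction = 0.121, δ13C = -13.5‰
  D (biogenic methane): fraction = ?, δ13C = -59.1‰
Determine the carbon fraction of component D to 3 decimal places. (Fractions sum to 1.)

0.373

Let f_D and f_B be the unknown fractions; fractions sum to 1 so f_D + f_B = 0.600.
Mass balance: Σ fᵢ·δᵢ = δ_bulk ⇒ f_D·(-59.1) + f_B·(-8.9) = -40.9 − (-16.811) = -24.089
Substitute f_B = 0.600 − f_D:
f_D·(-59.1 − -8.9) = -24.089 − 0.600×(-8.9) = -18.749
f_D = -18.749 / -50.2 = 0.3735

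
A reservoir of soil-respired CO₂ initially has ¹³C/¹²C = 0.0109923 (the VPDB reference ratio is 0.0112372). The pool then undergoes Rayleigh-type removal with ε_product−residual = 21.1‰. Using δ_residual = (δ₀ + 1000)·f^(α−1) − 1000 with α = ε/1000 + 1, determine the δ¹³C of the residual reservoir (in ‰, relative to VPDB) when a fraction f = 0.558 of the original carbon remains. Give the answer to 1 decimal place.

-33.8‰

δ₀ = (0.0109923/0.0112372 − 1)×1000 = (0.978206 − 1)×1000 = -21.794‰
α − 1 = ε/1000 = 0.0211
f^(α−1) = 0.558^(0.0211) = 0.987766
δ_res = (-21.794 + 1000) × 0.987766 − 1000 = 966.239 − 1000 = -33.76‰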